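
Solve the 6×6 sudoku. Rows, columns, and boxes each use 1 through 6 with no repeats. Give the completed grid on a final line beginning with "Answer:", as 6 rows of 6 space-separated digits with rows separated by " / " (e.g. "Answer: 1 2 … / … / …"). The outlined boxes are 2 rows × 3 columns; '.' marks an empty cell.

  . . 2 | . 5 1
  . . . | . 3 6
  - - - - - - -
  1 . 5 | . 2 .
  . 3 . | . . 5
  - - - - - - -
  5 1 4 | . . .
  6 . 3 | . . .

Step 1. [r1c4∈{4}] only 4 remains possible at r1c4. So r1c4=4.
Step 2. [r4c3∈{6}] r4c3 is down to just 6. So r4c3=6.
Step 3. [r3c2∈{4}] r3c2's peers cover all but 4. So r3c2=4.
Step 4. [r4c5∈{1,4}] r4c5 is the only open cell in row 4 admitting 4, so r4c5=4.
Step 5. [r3c4∈{3,6}] row 3 places 6 nowhere but r3c4, so r3c4=6.
Step 6. [r6c2∈{2}] nothing but 2 survives at r6c2. So r6c2=2.
Step 7. [r5c6∈{2,3}] 2 has one home in col 6: r5c6. So r5c6=2.
Step 8. [r4c4∈{1}] nothing but 1 survives at r4c4 ⇒ r4c4=1.
Step 9. [r5c5∈{6}] nothing but 6 survives at r5c5 ⇒ r5c5=6.
Step 10. [r2c4∈{2}] only 2 remains possible at r2c4 ⇒ r2c4=2.
Step 11. [r3c6∈{3}] r3c6 is down to just 3, so r3c6=3.
Step 12. [r6c6∈{4}] r6c6 has the single candidate 4 ⇒ r6c6=4.
Step 13. [r6c4∈{5}] r6c4 has the single candidate 5, so r6c4=5.
Step 14. [r4c1∈{2}] only 2 remains possible at r4c1, so r4c1=2.
Step 15. [r1c1∈{3}] r1c1 is down to just 3, so r1c1=3.
Step 16. [r5c4∈{3}] only 3 remains possible at r5c4. So r5c4=3.
Step 17. [r2c1∈{4}] r2c1's peers cover all but 4 ⇒ r2c1=4.
Step 18. [r6c5∈{1}] r6c5 is down to just 1. So r6c5=1.
Step 19. [r1c2∈{6}] only 6 remains possible at r1c2. So r1c2=6.
Step 20. [r2c2∈{5}] nothing but 5 survives at r2c2 ⇒ r2c2=5.
Step 21. [r2c3∈{1}] nothing but 1 survives at r2c3, so r2c3=1.

Answer: 3 6 2 4 5 1 / 4 5 1 2 3 6 / 1 4 5 6 2 3 / 2 3 6 1 4 5 / 5 1 4 3 6 2 / 6 2 3 5 1 4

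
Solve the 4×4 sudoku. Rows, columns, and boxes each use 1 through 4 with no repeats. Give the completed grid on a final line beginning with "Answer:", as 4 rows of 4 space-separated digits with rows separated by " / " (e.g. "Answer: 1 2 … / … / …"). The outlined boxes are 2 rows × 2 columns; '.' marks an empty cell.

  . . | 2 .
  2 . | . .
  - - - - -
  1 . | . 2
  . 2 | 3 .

Step 1. [r1c1∈{3,4}] in col 1, 3 fits only at r1c1 ⇒ r1c1=3.
Step 2. [r2c3∈{1,4}] col 3 places 1 nowhere but r2c3 ⇒ r2c3=1.
Step 3. [r2c2∈{4}] r2c2's peers cover all but 4, so r2c2=4.
Step 4. [r4c1∈{4}] r4c1 has the single candidate 4. So r4c1=4.
Step 5. [r3c2∈{3}] nothing but 3 survives at r3c2 ⇒ r3c2=3.
Step 6. [r1c4∈{4}] only 4 remains possible at r1c4, so r1c4=4.
Step 7. [r2c4∈{3}] r2c4 has the single candidate 3. So r2c4=3.
Step 8. [r4c4∈{1}] only 1 remains possible at r4c4, so r4c4=1.
Step 9. [r1c2∈{1}] nothing but 1 survives at r1c2, so r1c2=1.
Step 10. [r3c3∈{4}] r3c3 is down to just 4. So r3c3=4.

Answer: 3 1 2 4 / 2 4 1 3 / 1 3 4 2 / 4 2 3 1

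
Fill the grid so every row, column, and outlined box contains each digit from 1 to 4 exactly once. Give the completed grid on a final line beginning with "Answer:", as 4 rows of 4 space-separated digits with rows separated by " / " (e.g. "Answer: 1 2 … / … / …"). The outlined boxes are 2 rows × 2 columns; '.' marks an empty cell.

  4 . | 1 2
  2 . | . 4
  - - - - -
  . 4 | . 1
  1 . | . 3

Step 1. [r2c2∈{1,3}] 1 has one home in row 2: r2c2, so r2c2=1.
Step 2. [r4c2∈{2}] only 2 remains possible at r4c2 ⇒ r4c2=2.
Step 3. [r3c1∈{3}] r3c1's peers cover all but 3. So r3c1=3.
Step 4. [r3c3∈{2}] only 2 remains possible at r3c3. So r3c3=2.
Step 5. [r4c3∈{4}] r4c3 has the single candidate 4 ⇒ r4c3=4.
Step 6. [r2c3∈{3}] r2c3's peers cover all but 3, so r2c3=3.
Step 7. [r1c2∈{3}] nothing but 3 survives at r1c2, so r1c2=3.

Answer: 4 3 1 2 / 2 1 3 4 / 3 4 2 1 / 1 2 4 3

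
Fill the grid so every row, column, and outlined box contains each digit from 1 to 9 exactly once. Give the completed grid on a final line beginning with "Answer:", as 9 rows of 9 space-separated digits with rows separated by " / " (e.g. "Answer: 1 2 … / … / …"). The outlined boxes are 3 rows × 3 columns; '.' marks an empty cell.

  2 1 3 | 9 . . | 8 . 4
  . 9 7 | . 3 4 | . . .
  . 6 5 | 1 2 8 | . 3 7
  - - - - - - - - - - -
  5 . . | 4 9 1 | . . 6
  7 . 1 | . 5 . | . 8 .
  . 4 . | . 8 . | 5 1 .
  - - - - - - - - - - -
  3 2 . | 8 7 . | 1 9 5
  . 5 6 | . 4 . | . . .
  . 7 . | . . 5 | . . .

Step 1. [r7c6∈{6}] r7c6 has the single candidate 6 ⇒ r7c6=6.
Step 2. [r5c2∈{3}] r5c2 has the single candidate 3, so r5c2=3.
Step 3. [r5c6∈{2}] only 2 remains possible at r5c6. So r5c6=2.
Step 4. [r4c7∈{2,3,7}] 3 has one home in row 4: r4c7 ⇒ r4c7=3.
Step 5. [r9c8∈{2,4,6}] col 8 places 4 nowhere but r9c8, so r9c8=4.
Step 6. [r8c1∈{1,8,9}] 1 has one home in row 8: r8c1. So r8c1=1.
Step 7. [r8c9∈{2,3,8}] row 8 places 8 nowhere but r8c9. So r8c9=8.
Step 8. [r6c4∈{3,6,7}] 7 has one home in col 4: r6c4. So r6c4=7.
Step 9. [r1c5∈{6}] only 6 remains possible at r1c5 ⇒ r1c5=6.
Step 10. [r2c8∈{2,5,6}] col 8 places 6 nowhere but r2c8. So r2c8=6.
Step 11. [r2c7∈{2}] nothing but 2 survives at r2c7. So r2c7=2.
Step 12. [r4c8∈{2,7}] across row 4, 7 lands solely at r4c8 ⇒ r4c8=7.
Step 13. [r6c9∈{2,9}] across box 6, 2 lands solely at r6c9. So r6c9=2.
Step 14. [r6c3∈{9}] only 9 remains possible at r6c3, so r6c3=9.
Step 15. [r9c3∈{8}] only 8 remains possible at r9c3. So r9c3=8.
Step 16. [r9c4∈{2,3}] across row 9, 2 lands solely at r9c4, so r9c4=2.
Step 17. [r8c6∈{3,9}] across row 8, 9 lands solely at r8c6, so r8c6=9.
Step 18. [r5c7∈{4,9}] row 5 places 4 nowhere but r5c7 ⇒ r5c7=4.
Step 19. [r3c7∈{9}] r3c7's peers cover all but 9. So r3c7=9.
Step 20. [r2c9∈{1}] r2c9's peers cover all but 1 ⇒ r2c9=1.
Step 21. [r3c1∈{4}] r3c1 has the single candidate 4. So r3c1=4.
Step 22. [r5c4∈{6}] nothing but 6 survives at r5c4, so r5c4=6.
Step 23. [r2c1∈{8}] only 8 remains possible at r2c1, so r2c1=8.
Step 24. [r4c2∈{8}] r4c2 is down to just 8 ⇒ r4c2=8.
Step 25. [r8c7∈{7}] only 7 remains possible at r8c7, so r8c7=7.
Step 26. [r1c6∈{7}] r1c6 has the single candidate 7. So r1c6=7.
Step 27. [r8c8∈{2}] r8c8's peers cover all but 2. So r8c8=2.
Step 28. [r9c7∈{6}] r9c7's peers cover all but 6, so r9c7=6.
Step 29. [r2c4∈{5}] r2c4 has the single candidate 5, so r2c4=5.
Step 30. [r1c8∈{5}] only 5 remains possible at r1c8, so r1c8=5.
Step 31. [r4c3∈{2}] nothing but 2 survives at r4c3, so r4c3=2.
Step 32. [r8c4∈{3}] nothing but 3 survives at r8c4, so r8c4=3.
Step 33. [r6c6∈{3}] r6c6 has the single candidate 3 ⇒ r6c6=3.
Step 34. [r9c5∈{1}] only 1 remains possible at r9c5 ⇒ r9c5=1.
Step 35. [r9c1∈{9}] r9c1 is down to just 9 ⇒ r9c1=9.
Step 36. [r9c9∈{3}] only 3 remains possible at r9c9, so r9c9=3.
Step 37. [r6c1∈{6}] r6c1 has the single candidate 6, so r6c1=6.
Step 38. [r5c9∈{9}] r5c9 is down to just 9, so r5c9=9.
Step 39. [r7c3∈{4}] r7c3's peers cover all but 4. So r7c3=4.

Answer: 2 1 3 9 6 7 8 5 4 / 8 9 7 5 3 4 2 6 1 / 4 6 5 1 2 8 9 3 7 / 5 8 2 4 9 1 3 7 6 / 7 3 1 6 5 2 4 8 9 / 6 4 9 7 8 3 5 1 2 / 3 2 4 8 7 6 1 9 5 / 1 5 6 3 4 9 7 2 8 / 9 7 8 2 1 5 6 4 3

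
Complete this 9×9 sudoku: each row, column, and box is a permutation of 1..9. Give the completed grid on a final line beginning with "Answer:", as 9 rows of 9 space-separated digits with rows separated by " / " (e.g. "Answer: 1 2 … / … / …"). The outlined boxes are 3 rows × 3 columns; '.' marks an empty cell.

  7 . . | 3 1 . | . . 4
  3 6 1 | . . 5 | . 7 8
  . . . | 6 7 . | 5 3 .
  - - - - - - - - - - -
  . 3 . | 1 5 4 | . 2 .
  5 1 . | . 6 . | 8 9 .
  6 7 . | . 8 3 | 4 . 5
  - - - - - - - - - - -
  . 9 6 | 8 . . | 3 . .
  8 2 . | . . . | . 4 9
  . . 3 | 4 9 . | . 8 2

Step 1. [r3c1∈{2,4,9}] across col 1, 2 lands solely at r3c1. So r3c1=2.
Step 2. [r8c3∈{5,7}] r8c3 is the only open cell in col 3 admitting 7 ⇒ r8c3=7.
Step 3. [r5c4∈{2,7}] r5c4 is the only open cell in col 4 admitting 7 ⇒ r5c4=7.
Step 4. [r5c6∈{2}] only 2 remains possible at r5c6. So r5c6=2.
Step 5. [r2c4∈{2,9}] 2 has one home in col 4: r2c4. So r2c4=2.
Step 6. [r9c1∈{1}] r9c1's peers cover all but 1, so r9c1=1.
Step 7. [r8c7∈{1,6}] in col 7, 1 fits only at r8c7, so r8c7=1.
Step 8. [r9c7∈{6,7}] across box 9, 6 lands solely at r9c7, so r9c7=6.
Step 9. [r1c3∈{5,8,9}] across col 3, 5 lands solely at r1c3, so r1c3=5.
Step 10. [r3c3∈{4,8,9}] box 1 places 9 nowhere but r3c3, so r3c3=9.
Step 11. [r3c6∈{8}] r3c6 has the single candidate 8 ⇒ r3c6=8.
Step 12. [r7c9∈{7}] only 7 remains possible at r7c9 ⇒ r7c9=7.
Step 13. [r1c6∈{9}] nothing but 9 survives at r1c6 ⇒ r1c6=9.
Step 14. [r7c8∈{5}] r7c8 is down to just 5. So r7c8=5.
Step 15. [r6c3∈{2}] nothing but 2 survives at r6c3. So r6c3=2.
Step 16. [r9c6∈{7}] nothing but 7 survives at r9c6, so r9c6=7.
Step 17. [r8c6∈{6}] r8c6 has the single candidate 6, so r8c6=6.
Step 18. [r7c1∈{4}] r7c1 is down to just 4 ⇒ r7c1=4.
Step 19. [r3c9∈{1}] r3c9's peers cover all but 1 ⇒ r3c9=1.
Step 20. [r8c4∈{5}] r8c4 is down to just 5 ⇒ r8c4=5.
Step 21. [r1c8∈{6}] only 6 remains possible at r1c8, so r1c8=6.
Step 22. [r4c1∈{9}] only 9 remains possible at r4c1 ⇒ r4c1=9.
Step 23. [r4c9∈{6}] r4c9 is down to just 6 ⇒ r4c9=6.
Step 24. [r1c7∈{2}] r1c7 has the single candidate 2. So r1c7=2.
Step 25. [r8c5∈{3}] r8c5 has the single candidate 3 ⇒ r8c5=3.
Step 26. [r4c7∈{7}] r4c7's peers cover all but 7. So r4c7=7.
Step 27. [r5c9∈{3}] only 3 remains possible at r5c9 ⇒ r5c9=3.
Step 28. [r2c7∈{9}] only 9 remains possible at r2c7, so r2c7=9.
Step 29. [r7c5∈{2}] r7c5's peers cover all but 2, so r7c5=2.
Step 30. [r5c3∈{4}] r5c3 is down to just 4. So r5c3=4.
Step 31. [r9c2∈{5}] only 5 remains possible at r9c2 ⇒ r9c2=5.
Step 32. [r1c2∈{8}] nothing but 8 survives at r1c2. So r1c2=8.
Step 33. [r2c5∈{4}] only 4 remains possible at r2c5. So r2c5=4.
Step 34. [r6c4∈{9}] nothing but 9 survives at r6c4, so r6c4=9.
Step 35. [r4c3∈{8}] only 8 remains possible at r4c3 ⇒ r4c3=8.
Step 36. [r3c2∈{4}] r3c2's peers cover all but 4. So r3c2=4.
Step 37. [r7c6∈{1}] only 1 remains possible at r7c6. So r7c6=1.
Step 38. [r6c8∈{1}] only 1 remains possible at r6c8, so r6c8=1.

Answer: 7 8 5 3 1 9 2 6 4 / 3 6 1 2 4 5 9 7 8 / 2 4 9 6 7 8 5 3 1 / 9 3 8 1 5 4 7 2 6 / 5 1 4 7 6 2 8 9 3 / 6 7 2 9 8 3 4 1 5 / 4 9 6 8 2 1 3 5 7 / 8 2 7 5 3 6 1 4 9 / 1 5 3 4 9 7 6 8 2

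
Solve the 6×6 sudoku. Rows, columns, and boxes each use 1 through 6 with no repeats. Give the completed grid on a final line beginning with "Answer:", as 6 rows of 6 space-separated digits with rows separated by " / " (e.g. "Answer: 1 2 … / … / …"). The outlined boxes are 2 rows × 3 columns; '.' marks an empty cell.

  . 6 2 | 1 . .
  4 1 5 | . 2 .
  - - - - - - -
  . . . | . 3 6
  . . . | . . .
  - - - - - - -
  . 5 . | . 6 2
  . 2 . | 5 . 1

Step 1. [r5c4∈{3,4}] r5c4 is the only open cell in box 6 admitting 3 ⇒ r5c4=3.
Step 2. [r3c2∈{4}] r3c2's peers cover all but 4. So r3c2=4.
Step 3. [r3c3∈{1}] r3c3 has the single candidate 1. So r3c3=1.
Step 4. [r1c1∈{3}] r1c1 has the single candidate 3 ⇒ r1c1=3.
Step 5. [r6c3∈{3,4,6}] across row 6, 3 lands solely at r6c3, so r6c3=3.
Step 6. [r4c4∈{2,4}] in col 4, 4 fits only at r4c4, so r4c4=4.
Step 7. [r4c1∈{2,5,6}] across row 4, 2 lands solely at r4c1 ⇒ r4c1=2.
Step 8. [r1c6∈{4,5}] r1c6 is the only open cell in col 6 admitting 4 ⇒ r1c6=4.
Step 9. [r4c6∈{5}] r4c6's peers cover all but 5, so r4c6=5.
Step 10. [r6c5∈{4}] r6c5 is down to just 4, so r6c5=4.
Step 11. [r6c1∈{6}] r6c1's peers cover all but 6. So r6c1=6.
Step 12. [r1c5∈{5}] only 5 remains possible at r1c5 ⇒ r1c5=5.
Step 13. [r3c1∈{5}] r3c1 is down to just 5 ⇒ r3c1=5.
Step 14. [r4c5∈{1}] only 1 remains possible at r4c5. So r4c5=1.
Step 15. [r4c3∈{6}] r4c3 is down to just 6. So r4c3=6.
Step 16. [r5c1∈{1}] only 1 remains possible at r5c1 ⇒ r5c1=1.
Step 17. [r5c3∈{4}] nothing but 4 survives at r5c3 ⇒ r5c3=4.
Step 18. [r2c6∈{3}] only 3 remains possible at r2c6, so r2c6=3.
Step 19. [r3c4∈{2}] r3c4 has the single candidate 2, so r3c4=2.
Step 20. [r4c2∈{3}] r4c2's peers cover all but 3. So r4c2=3.
Step 21. [r2c4∈{6}] nothing but 6 survives at r2c4. So r2c4=6.

Answer: 3 6 2 1 5 4 / 4 1 5 6 2 3 / 5 4 1 2 3 6 / 2 3 6 4 1 5 / 1 5 4 3 6 2 / 6 2 3 5 4 1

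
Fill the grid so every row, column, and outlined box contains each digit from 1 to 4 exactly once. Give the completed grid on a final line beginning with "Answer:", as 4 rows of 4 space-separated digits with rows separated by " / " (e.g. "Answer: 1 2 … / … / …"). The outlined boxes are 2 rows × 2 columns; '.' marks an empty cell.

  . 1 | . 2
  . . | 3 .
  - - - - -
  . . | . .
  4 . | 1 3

Step 1. [r3c3∈{2,4}] col 3 places 2 nowhere but r3c3, so r3c3=2.
Step 2. [r2c2∈{2,4}] 4 has one home in col 2: r2c2, so r2c2=4.
Step 3. [r1c1∈{3}] only 3 remains possible at r1c1, so r1c1=3.
Step 4. [r2c4∈{1}] nothing but 1 survives at r2c4. So r2c4=1.
Step 5. [r1c3∈{4}] r1c3 is down to just 4 ⇒ r1c3=4.
Step 6. [r3c2∈{3}] r3c2 has the single candidate 3. So r3c2=3.
Step 7. [r3c4∈{4}] r3c4's peers cover all but 4. So r3c4=4.
Step 8. [r2c1∈{2}] r2c1 has the single candidate 2 ⇒ r2c1=2.
Step 9. [r4c2∈{2}] r4c2's peers cover all but 2 ⇒ r4c2=2.
Step 10. [r3c1∈{1}] r3c1 has the single candidate 1, so r3c1=1.

Answer: 3 1 4 2 / 2 4 3 1 / 1 3 2 4 / 4 2 1 3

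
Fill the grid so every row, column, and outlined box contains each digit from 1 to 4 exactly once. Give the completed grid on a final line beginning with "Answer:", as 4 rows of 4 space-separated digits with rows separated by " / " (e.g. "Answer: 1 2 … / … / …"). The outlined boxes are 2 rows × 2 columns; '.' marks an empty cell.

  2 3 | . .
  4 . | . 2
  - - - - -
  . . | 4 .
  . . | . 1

Step 1. [r4c1∈{3}] only 3 remains possible at r4c1. So r4c1=3.
Step 2. [r2c2∈{1}] only 1 remains possible at r2c2, so r2c2=1.
Step 3. [r4c2∈{2,4}] across row 4, 4 lands solely at r4c2, so r4c2=4.
Step 4. [r3c2∈{2}] only 2 remains possible at r3c2, so r3c2=2.
Step 5. [r2c3∈{3}] r2c3 is down to just 3, so r2c3=3.
Step 6. [r1c4∈{4}] only 4 remains possible at r1c4, so r1c4=4.
Step 7. [r4c3∈{2}] r4c3's peers cover all but 2, so r4c3=2.
Step 8. [r3c1∈{1}] nothing but 1 survives at r3c1 ⇒ r3c1=1.
Step 9. [r3c4∈{3}] nothing but 3 survives at r3c4. So r3c4=3.
Step 10. [r1c3∈{1}] only 1 remains possible at r1c3. So r1c3=1.

Answer: 2 3 1 4 / 4 1 3 2 / 1 2 4 3 / 3 4 2 1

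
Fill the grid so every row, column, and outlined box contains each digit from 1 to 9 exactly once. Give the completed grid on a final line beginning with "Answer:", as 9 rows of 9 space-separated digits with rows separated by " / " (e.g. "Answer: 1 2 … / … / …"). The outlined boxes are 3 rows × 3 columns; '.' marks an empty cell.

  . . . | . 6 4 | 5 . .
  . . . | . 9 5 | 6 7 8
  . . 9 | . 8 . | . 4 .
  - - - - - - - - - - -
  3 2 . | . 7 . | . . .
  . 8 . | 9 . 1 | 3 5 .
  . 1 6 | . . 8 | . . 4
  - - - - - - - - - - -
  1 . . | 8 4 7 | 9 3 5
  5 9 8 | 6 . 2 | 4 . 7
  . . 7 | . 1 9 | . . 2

Step 1. [r9c2∈{3,4,6}] box 7 places 3 nowhere but r9c2, so r9c2=3.
Step 2. [r1c2∈{7}] r1c2 is down to just 7. So r1c2=7.
Step 3. [r3c6∈{3}] r3c6 has the single candidate 3. So r3c6=3.
Step 4. [r3c9∈{1}] r3c9's peers cover all but 1, so r3c9=1.
Step 5. [r6c5∈{2,3,5}] col 5 places 5 nowhere but r6c5. So r6c5=5.
Step 6. [r3c7∈{2}] nothing but 2 survives at r3c7 ⇒ r3c7=2.
Step 7. [r2c3∈{1,2,3,4}] row 2 places 3 nowhere but r2c3. So r2c3=3.
Step 8. [r9c8∈{6,8}] 6 has one home in box 9: r9c8, so r9c8=6.
Step 9. [r4c8∈{1,8,9}] r4c8 is the only open cell in col 8 admitting 8 ⇒ r4c8=8.
Step 10. [r4c9∈{6,9}] in row 4, 9 fits only at r4c9 ⇒ r4c9=9.
Step 11. [r2c4∈{1,2}] r2c4 is the only open cell in row 2 admitting 1, so r2c4=1.
Step 12. [r1c4∈{2}] r1c4 is down to just 2 ⇒ r1c4=2.
Step 13. [r9c1∈{4}] r9c1 has the single candidate 4. So r9c1=4.
Step 14. [r6c7∈{7}] nothing but 7 survives at r6c7. So r6c7=7.
Step 15. [r3c2∈{5,6}] 5 has one home in row 3: r3c2 ⇒ r3c2=5.
Step 16. [r4c3∈{4,5}] in row 4, 5 fits only at r4c3 ⇒ r4c3=5.
Step 17. [r5c3∈{4}] r5c3's peers cover all but 4. So r5c3=4.
Step 18. [r3c1∈{6}] only 6 remains possible at r3c1, so r3c1=6.
Step 19. [r1c8∈{9}] nothing but 9 survives at r1c8. So r1c8=9.
Step 20. [r2c2∈{4}] r2c2's peers cover all but 4, so r2c2=4.
Step 21. [r1c1∈{8}] r1c1 is down to just 8. So r1c1=8.
Step 22. [r1c9∈{3}] r1c9's peers cover all but 3. So r1c9=3.
Step 23. [r8c8∈{1}] r8c8 has the single candidate 1, so r8c8=1.
Step 24. [r4c6∈{6}] r4c6 has the single candidate 6, so r4c6=6.
Step 25. [r5c9∈{6}] r5c9 is down to just 6 ⇒ r5c9=6.
Step 26. [r6c8∈{2}] r6c8 has the single candidate 2. So r6c8=2.
Step 27. [r1c3∈{1}] r1c3's peers cover all but 1 ⇒ r1c3=1.
Step 28. [r9c4∈{5}] only 5 remains possible at r9c4, so r9c4=5.
Step 29. [r7c2∈{6}] r7c2 has the single candidate 6, so r7c2=6.
Step 30. [r5c5∈{2}] only 2 remains possible at r5c5, so r5c5=2.
Step 31. [r2c1∈{2}] r2c1's peers cover all but 2. So r2c1=2.
Step 32. [r6c1∈{9}] r6c1 is down to just 9, so r6c1=9.
Step 33. [r8c5∈{3}] r8c5 has the single candidate 3 ⇒ r8c5=3.
Step 34. [r4c4∈{4}] r4c4 is down to just 4 ⇒ r4c4=4.
Step 35. [r9c7∈{8}] only 8 remains possible at r9c7. So r9c7=8.
Step 36. [r7c3∈{2}] nothing but 2 survives at r7c3. So r7c3=2.
Step 37. [r3c4∈{7}] r3c4's peers cover all but 7 ⇒ r3c4=7.
Step 38. [r5c1∈{7}] r5c1 is down to just 7, so r5c1=7.
Step 39. [r6c4∈{3}] r6c4's peers cover all but 3, so r6c4=3.
Step 40. [r4c7∈{1}] r4c7 has the single candidate 1 ⇒ r4c7=1.

Answer: 8 7 1 2 6 4 5 9 3 / 2 4 3 1 9 5 6 7 8 / 6 5 9 7 8 3 2 4 1 / 3 2 5 4 7 6 1 8 9 / 7 8 4 9 2 1 3 5 6 / 9 1 6 3 5 8 7 2 4 / 1 6 2 8 4 7 9 3 5 / 5 9 8 6 3 2 4 1 7 / 4 3 7 5 1 9 8 6 2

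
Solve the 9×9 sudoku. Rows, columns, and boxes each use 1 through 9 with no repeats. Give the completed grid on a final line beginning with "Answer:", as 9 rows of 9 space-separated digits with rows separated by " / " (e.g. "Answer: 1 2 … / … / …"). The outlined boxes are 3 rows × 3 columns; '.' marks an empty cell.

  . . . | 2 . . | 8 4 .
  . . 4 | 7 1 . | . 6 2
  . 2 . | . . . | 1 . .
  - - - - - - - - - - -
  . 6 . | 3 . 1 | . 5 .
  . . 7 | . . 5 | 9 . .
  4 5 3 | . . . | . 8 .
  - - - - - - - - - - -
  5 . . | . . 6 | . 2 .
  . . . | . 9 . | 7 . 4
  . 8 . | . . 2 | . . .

Step 1. [r7c7∈{3}] r7c7 is down to just 3, so r7c7=3.
Step 2. [r8c8∈{1}] only 1 remains possible at r8c8 ⇒ r8c8=1.
Step 3. [r9c8∈{9}] r9c8 has the single candidate 9 ⇒ r9c8=9.
Step 4. [r8c2∈{3}] r8c2 has the single candidate 3, so r8c2=3.
Step 5. [r2c2∈{9}] r2c2 has the single candidate 9, so r2c2=9.
Step 6. [r8c6∈{8}] r8c6's peers cover all but 8, so r8c6=8.
Step 7. [r2c1∈{3,8}] in row 2, 8 fits only at r2c1 ⇒ r2c1=8.
Step 8. [r9c5∈{3,4,5,7}] r9c5 is the only open cell in row 9 admitting 3 ⇒ r9c5=3.
Step 9. [r9c4∈{1,4,5}] in row 9, 4 fits only at r9c4 ⇒ r9c4=4.
Step 10. [r9c1∈{1,6,7}] 7 has one home in row 9: r9c1, so r9c1=7.
Step 11. [r5c5∈{2,4,6,8}] 4 has one home in row 5: r5c5 ⇒ r5c5=4.
Step 12. [r6c6∈{7,9}] across col 6, 7 lands solely at r6c6 ⇒ r6c6=7.
Step 13. [r9c3∈{1,6}] across row 9, 1 lands solely at r9c3 ⇒ r9c3=1.
Step 14. [r5c1∈{1,2}] in row 5, 2 fits only at r5c1. So r5c1=2.
Step 15. [r1c1∈{1,3,6}] across col 1, 1 lands solely at r1c1. So r1c1=1.
Step 16. [r3c1∈{3,6}] 3 has one home in col 1: r3c1. So r3c1=3.
Step 17. [r1c9∈{3,5,7,9}] in box 3, 3 fits only at r1c9 ⇒ r1c9=3.
Step 18. [r3c9∈{5,7,9}] r3c9 is the only open cell in col 9 admitting 9 ⇒ r3c9=9.
Step 19. [r5c4∈{6,8}] in row 5, 8 fits only at r5c4, so r5c4=8.
Step 20. [r5c9∈{1,6}] across row 5, 6 lands solely at r5c9. So r5c9=6.
Step 21. [r4c5∈{2}] only 2 remains possible at r4c5 ⇒ r4c5=2.
Step 22. [r6c5∈{6}] only 6 remains possible at r6c5 ⇒ r6c5=6.
Step 23. [r1c5∈{5}] only 5 remains possible at r1c5. So r1c5=5.
Step 24. [r1c3∈{6}] r1c3 is down to just 6, so r1c3=6.
Step 25. [r7c3∈{9}] r7c3 is down to just 9, so r7c3=9.
Step 26. [r2c7∈{5}] r2c7 has the single candidate 5 ⇒ r2c7=5.
Step 27. [r4c9∈{7}] r4c9 is down to just 7. So r4c9=7.
Step 28. [r6c7∈{2}] only 2 remains possible at r6c7. So r6c7=2.
Step 29. [r3c8∈{7}] only 7 remains possible at r3c8, so r3c8=7.
Step 30. [r4c1∈{9}] nothing but 9 survives at r4c1 ⇒ r4c1=9.
Step 31. [r1c2∈{7}] only 7 remains possible at r1c2. So r1c2=7.
Step 32. [r3c3∈{5}] only 5 remains possible at r3c3 ⇒ r3c3=5.
Step 33. [r3c5∈{8}] nothing but 8 survives at r3c5. So r3c5=8.
Step 34. [r8c1∈{6}] r8c1 has the single candidate 6. So r8c1=6.
Step 35. [r1c6∈{9}] r1c6 is down to just 9 ⇒ r1c6=9.
Step 36. [r5c2∈{1}] r5c2 has the single candidate 1. So r5c2=1.
Step 37. [r7c2∈{4}] nothing but 4 survives at r7c2 ⇒ r7c2=4.
Step 38. [r7c4∈{1}] r7c4 has the single candidate 1, so r7c4=1.
Step 39. [r4c3∈{8}] r4c3 is down to just 8. So r4c3=8.
Step 40. [r4c7∈{4}] only 4 remains possible at r4c7 ⇒ r4c7=4.
Step 41. [r5c8∈{3}] r5c8's peers cover all but 3. So r5c8=3.
Step 42. [r6c9∈{1}] r6c9 has the single candidate 1. So r6c9=1.
Step 43. [r9c9∈{5}] r9c9's peers cover all but 5, so r9c9=5.
Step 44. [r7c5∈{7}] nothing but 7 survives at r7c5, so r7c5=7.
Step 45. [r3c4∈{6}] r3c4 has the single candidate 6. So r3c4=6.
Step 46. [r7c9∈{8}] r7c9 is down to just 8, so r7c9=8.
Step 47. [r8c3∈{2}] r8c3's peers cover all but 2, so r8c3=2.
Step 48. [r9c7∈{6}] only 6 remains possible at r9c7. So r9c7=6.
Step 49. [r8c4∈{5}] nothing but 5 survives at r8c4 ⇒ r8c4=5.
Step 50. [r3c6∈{4}] r3c6's peers cover all but 4 ⇒ r3c6=4.
Step 51. [r6c4∈{9}] r6c4 is down to just 9. So r6c4=9.
Step 52. [r2c6∈{3}] r2c6's peers cover all but 3, so r2c6=3.

Answer: 1 7 6 2 5 9 8 4 3 / 8 9 4 7 1 3 5 6 2 / 3 2 5 6 8 4 1 7 9 / 9 6 8 3 2 1 4 5 7 / 2 1 7 8 4 5 9 3 6 / 4 5 3 9 6 7 2 8 1 / 5 4 9 1 7 6 3 2 8 / 6 3 2 5 9 8 7 1 4 / 7 8 1 4 3 2 6 9 5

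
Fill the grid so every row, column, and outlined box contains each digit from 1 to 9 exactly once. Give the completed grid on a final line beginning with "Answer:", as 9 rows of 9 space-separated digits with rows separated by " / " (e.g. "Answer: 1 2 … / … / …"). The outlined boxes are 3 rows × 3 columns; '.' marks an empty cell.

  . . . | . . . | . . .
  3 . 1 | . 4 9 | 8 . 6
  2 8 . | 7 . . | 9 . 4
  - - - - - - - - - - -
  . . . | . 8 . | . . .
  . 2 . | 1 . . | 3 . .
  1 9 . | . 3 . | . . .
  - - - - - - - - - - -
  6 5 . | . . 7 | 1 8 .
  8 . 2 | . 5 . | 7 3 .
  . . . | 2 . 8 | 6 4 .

Step 1. [r2c8∈{2,5,7}] across row 2, 2 lands solely at r2c8, so r2c8=2.
Step 2. [r1c7∈{5}] r1c7's peers cover all but 5. So r1c7=5.
Step 3. [r7c5∈{9}] r7c5's peers cover all but 9, so r7c5=9.
Step 4. [r5c5∈{6,7}] r5c5 is the only open cell in col 5 admitting 7. So r5c5=7.
Step 5. [r4c4∈{4,5,6,9}] 9 has one home in col 4: r4c4, so r4c4=9.
Step 6. [r3c8∈{1}] r3c8 is down to just 1. So r3c8=1.
Step 7. [r1c8∈{7}] r1c8 is down to just 7. So r1c8=7.
Step 8. [r3c5∈{6}] r3c5's peers cover all but 6. So r3c5=6.
Step 9. [r3c3∈{5}] r3c3 is down to just 5. So r3c3=5.
Step 10. [r9c9∈{5,9}] in row 9, 5 fits only at r9c9, so r9c9=5.
Step 11. [r5c8∈{5,6,9}] 9 has one home in col 8: r5c8 ⇒ r5c8=9.
Step 12. [r9c5∈{1}] nothing but 1 survives at r9c5 ⇒ r9c5=1.
Step 13. [r7c4∈{3,4}] in box 8, 3 fits only at r7c4, so r7c4=3.
Step 14. [r7c3∈{4}] r7c3 has the single candidate 4, so r7c3=4.
Step 15. [r4c9∈{1,2,7}] in row 4, 1 fits only at r4c9. So r4c9=1.
Step 16. [r6c9∈{2,7,8}] col 9 places 7 nowhere but r6c9. So r6c9=7.
Step 17. [r1c6∈{1,2,3}] row 1 places 1 nowhere but r1c6. So r1c6=1.
Step 18. [r6c3∈{6,8}] in row 6, 8 fits only at r6c3, so r6c3=8.
Step 19. [r5c3∈{6}] r5c3 has the single candidate 6, so r5c3=6.
Step 20. [r2c2∈{7}] r2c2 has the single candidate 7. So r2c2=7.
Step 21. [r9c2∈{3}] r9c2's peers cover all but 3. So r9c2=3.
Step 22. [r4c2∈{4}] only 4 remains possible at r4c2. So r4c2=4.
Step 23. [r5c6∈{4,5}] across row 5, 4 lands solely at r5c6 ⇒ r5c6=4.
Step 24. [r8c6∈{6}] r8c6 has the single candidate 6 ⇒ r8c6=6.
Step 25. [r4c7∈{2}] r4c7 has the single candidate 2, so r4c7=2.
Step 26. [r4c6∈{5}] nothing but 5 survives at r4c6, so r4c6=5.
Step 27. [r4c1∈{7}] r4c1's peers cover all but 7. So r4c1=7.
Step 28. [r9c1∈{9}] r9c1 has the single candidate 9 ⇒ r9c1=9.
Step 29. [r4c8∈{6}] r4c8 has the single candidate 6 ⇒ r4c8=6.
Step 30. [r8c9∈{9}] r8c9 has the single candidate 9, so r8c9=9.
Step 31. [r3c6∈{3}] r3c6 has the single candidate 3, so r3c6=3.
Step 32. [r9c3∈{7}] only 7 remains possible at r9c3, so r9c3=7.
Step 33. [r1c9∈{3}] r1c9 is down to just 3 ⇒ r1c9=3.
Step 34. [r1c5∈{2}] nothing but 2 survives at r1c5, so r1c5=2.
Step 35. [r1c1∈{4}] nothing but 4 survives at r1c1. So r1c1=4.
Step 36. [r5c1∈{5}] r5c1's peers cover all but 5 ⇒ r5c1=5.
Step 37. [r6c4∈{6}] only 6 remains possible at r6c4 ⇒ r6c4=6.
Step 38. [r2c4∈{5}] r2c4 is down to just 5 ⇒ r2c4=5.
Step 39. [r6c6∈{2}] r6c6 is down to just 2 ⇒ r6c6=2.
Step 40. [r1c4∈{8}] r1c4 is down to just 8. So r1c4=8.
Step 41. [r7c9∈{2}] r7c9's peers cover all but 2. So r7c9=2.
Step 42. [r6c8∈{5}] r6c8's peers cover all but 5, so r6c8=5.
Step 43. [r1c3∈{9}] r1c3 has the single candidate 9 ⇒ r1c3=9.
Step 44. [r4c3∈{3}] r4c3 has the single candidate 3. So r4c3=3.
Step 45. [r6c7∈{4}] only 4 remains possible at r6c7. So r6c7=4.
Step 46. [r1c2∈{6}] r1c2 has the single candidate 6. So r1c2=6.
Step 47. [r8c2∈{1}] r8c2's peers cover all but 1 ⇒ r8c2=1.
Step 48. [r5c9∈{8}] r5c9 has the single candidate 8 ⇒ r5c9=8.
Step 49. [r8c4∈{4}] nothing but 4 survives at r8c4, so r8c4=4.

Answer: 4 6 9 8 2 1 5 7 3 / 3 7 1 5 4 9 8 2 6 / 2 8 5 7 6 3 9 1 4 / 7 4 3 9 8 5 2 6 1 / 5 2 6 1 7 4 3 9 8 / 1 9 8 6 3 2 4 5 7 / 6 5 4 3 9 7 1 8 2 / 8 1 2 4 5 6 7 3 9 / 9 3 7 2 1 8 6 4 5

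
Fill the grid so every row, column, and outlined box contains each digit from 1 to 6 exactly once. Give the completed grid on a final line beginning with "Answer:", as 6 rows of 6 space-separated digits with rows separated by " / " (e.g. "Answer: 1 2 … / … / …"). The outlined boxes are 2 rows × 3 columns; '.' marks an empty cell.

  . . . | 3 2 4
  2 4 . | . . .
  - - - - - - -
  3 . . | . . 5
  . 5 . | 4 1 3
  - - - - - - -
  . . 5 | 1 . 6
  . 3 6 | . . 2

Step 1. [r1c3∈{1}] r1c3's peers cover all but 1, so r1c3=1.
Step 2. [r3c5∈{6}] r3c5 is down to just 6, so r3c5=6.
Step 3. [r3c4∈{2}] r3c4 is down to just 2, so r3c4=2.
Step 4. [r5c1∈{4}] r5c1 has the single candidate 4. So r5c1=4.
Step 5. [r2c5∈{5}] nothing but 5 survives at r2c5. So r2c5=5.
Step 6. [r4c1∈{6}] r4c1's peers cover all but 6 ⇒ r4c1=6.
Step 7. [r1c2∈{6}] only 6 remains possible at r1c2, so r1c2=6.
Step 8. [r6c1∈{1}] r6c1 is down to just 1 ⇒ r6c1=1.
Step 9. [r5c5∈{3}] nothing but 3 survives at r5c5. So r5c5=3.
Step 10. [r6c5∈{4}] r6c5's peers cover all but 4. So r6c5=4.
Step 11. [r4c3∈{2}] r4c3 is down to just 2, so r4c3=2.
Step 12. [r5c2∈{2}] r5c2's peers cover all but 2. So r5c2=2.
Step 13. [r2c4∈{6}] only 6 remains possible at r2c4. So r2c4=6.
Step 14. [r1c1∈{5}] r1c1 has the single candidate 5, so r1c1=5.
Step 15. [r2c6∈{1}] only 1 remains possible at r2c6, so r2c6=1.
Step 16. [r3c3∈{4}] only 4 remains possible at r3c3 ⇒ r3c3=4.
Step 17. [r3c2∈{1}] nothing but 1 survives at r3c2. So r3c2=1.
Step 18. [r6c4∈{5}] r6c4 has the single candidate 5. So r6c4=5.
Step 19. [r2c3∈{3}] r2c3 is down to just 3, so r2c3=3.

Answer: 5 6 1 3 2 4 / 2 4 3 6 5 1 / 3 1 4 2 6 5 / 6 5 2 4 1 3 / 4 2 5 1 3 6 / 1 3 6 5 4 2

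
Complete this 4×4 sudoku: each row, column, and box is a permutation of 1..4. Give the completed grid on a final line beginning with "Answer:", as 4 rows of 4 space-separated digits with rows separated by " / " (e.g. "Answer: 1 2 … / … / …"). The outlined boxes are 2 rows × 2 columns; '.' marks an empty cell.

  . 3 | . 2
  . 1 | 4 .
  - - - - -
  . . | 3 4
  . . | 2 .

Step 1. [r4c1∈{1,3,4}] r4c1 is the only open cell in row 4 admitting 3 ⇒ r4c1=3.
Step 2. [r3c2∈{2}] r3c2's peers cover all but 2, so r3c2=2.
Step 3. [r2c1∈{2}] r2c1 is down to just 2 ⇒ r2c1=2.
Step 4. [r4c4∈{1}] r4c4 has the single candidate 1 ⇒ r4c4=1.
Step 5. [r2c4∈{3}] r2c4 has the single candidate 3. So r2c4=3.
Step 6. [r3c1∈{1}] r3c1 has the single candidate 1, so r3c1=1.
Step 7. [r1c1∈{4}] nothing but 4 survives at r1c1. So r1c1=4.
Step 8. [r1c3∈{1}] r1c3's peers cover all but 1 ⇒ r1c3=1.
Step 9. [r4c2∈{4}] r4c2 is down to just 4, so r4c2=4.

Answer: 4 3 1 2 / 2 1 4 3 / 1 2 3 4 / 3 4 2 1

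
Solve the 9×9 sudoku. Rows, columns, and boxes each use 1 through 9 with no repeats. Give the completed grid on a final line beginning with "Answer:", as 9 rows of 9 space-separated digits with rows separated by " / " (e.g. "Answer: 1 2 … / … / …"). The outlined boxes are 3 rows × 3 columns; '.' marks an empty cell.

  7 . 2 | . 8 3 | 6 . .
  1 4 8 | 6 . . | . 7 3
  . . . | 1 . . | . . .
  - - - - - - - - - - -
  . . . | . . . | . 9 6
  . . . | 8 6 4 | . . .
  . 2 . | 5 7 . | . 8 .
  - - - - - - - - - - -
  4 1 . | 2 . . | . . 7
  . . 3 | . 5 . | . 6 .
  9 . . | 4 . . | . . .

Step 1. [r1c4∈{9}] only 9 remains possible at r1c4, so r1c4=9.
Step 2. [r1c2∈{5}] r1c2's peers cover all but 5 ⇒ r1c2=5.
Step 3. [r2c7∈{2,5,9}] r2c7 is the only open cell in row 2 admitting 9, so r2c7=9.
Step 4. [r8c9∈{1,2,4,8,9}] col 9 places 9 nowhere but r8c9, so r8c9=9.
Step 5. [r8c7∈{1,2,4,8}] 4 has one home in row 8: r8c7. So r8c7=4.
Step 6. [r8c6∈{1,7,8}] row 8 places 1 nowhere but r8c6, so r8c6=1.
Step 7. [r6c9∈{1,4}] r6c9 is the only open cell in box 6 admitting 4. So r6c9=4.
Step 8. [r2c5∈{2}] nothing but 2 survives at r2c5, so r2c5=2.
Step 9. [r4c4∈{3}] r4c4 has the single candidate 3. So r4c4=3.
Step 10. [r9c5∈{3}] only 3 remains possible at r9c5. So r9c5=3.
Step 11. [r1c9∈{1}] nothing but 1 survives at r1c9, so r1c9=1.
Step 12. [r4c3∈{1,4,5,7}] 4 has one home in row 4: r4c3 ⇒ r4c3=4.
Step 13. [r6c6∈{9}] r6c6 is down to just 9, so r6c6=9.
Step 14. [r3c6∈{5,7}] across row 3, 7 lands solely at r3c6 ⇒ r3c6=7.
Step 15. [r9c2∈{6,7,8}] col 2 has a naked pair {7,8} at r4c2 and r8c2 ⇒ r9c2≠8.
Step 16. [r4c6∈{2}] nothing but 2 survives at r4c6. So r4c6=2.
Step 17. [r3c5∈{4}] r3c5 is down to just 4 ⇒ r3c5=4.
Step 18. [r5c3∈{1,5,7,9}] 5 in box 7 is pinned to col 3. So r5c3≠5.
Step 19. [r8c2∈{7,8}] the only places for 7 in row 9 are inside box 7 ⇒ r8c2≠7.
Step 20. [r8c2∈{8}] r8c2 has the single candidate 8, so r8c2=8.
Step 21. [r4c2∈{7}] nothing but 7 survives at r4c2, so r4c2=7.
Step 22. [r5c7∈{1,2,3,5,7}] r5c7 is the only open cell in row 5 admitting 7. So r5c7=7.
Step 23. [r9c2∈{6}] r9c2 is down to just 6. So r9c2=6.
Step 24. [r9c6∈{8}] r9c6 is down to just 8. So r9c6=8.
Step 25. [r7c3∈{5}] r7c3 has the single candidate 5 ⇒ r7c3=5.
Step 26. [r3c9∈{2,5,8}] 8 has one home in col 9: r3c9, so r3c9=8.
Step 27. [r7c8∈{3}] nothing but 3 survives at r7c8. So r7c8=3.
Step 28. [r6c7∈{1,3}] across col 7, 3 lands solely at r6c7. So r6c7=3.
Step 29. [r6c3∈{1,6}] across row 6, 1 lands solely at r6c3. So r6c3=1.
Step 30. [r5c8∈{1,2,5}] 1 has one home in row 5: r5c8 ⇒ r5c8=1.
Step 31. [r4c7∈{5}] only 5 remains possible at r4c7 ⇒ r4c7=5.
Step 32. [r3c8∈{2,5}] across row 3, 5 lands solely at r3c8 ⇒ r3c8=5.
Step 33. [r3c3∈{6,9}] col 3 places 6 nowhere but r3c3. So r3c3=6.
Step 34. [r3c1∈{3}] r3c1 is down to just 3. So r3c1=3.
Step 35. [r9c8∈{2}] r9c8 is down to just 2 ⇒ r9c8=2.
Step 36. [r5c2∈{3,9}] in row 5, 3 fits only at r5c2, so r5c2=3.
Step 37. [r4c1∈{8}] nothing but 8 survives at r4c1 ⇒ r4c1=8.
Step 38. [r9c3∈{7}] nothing but 7 survives at r9c3. So r9c3=7.
Step 39. [r5c1∈{5}] only 5 remains possible at r5c1, so r5c1=5.
Step 40. [r5c9∈{2}] only 2 remains possible at r5c9. So r5c9=2.
Step 41. [r1c8∈{4}] r1c8's peers cover all but 4, so r1c8=4.
Step 42. [r6c1∈{6}] only 6 remains possible at r6c1 ⇒ r6c1=6.
Step 43. [r7c6∈{6}] r7c6's peers cover all but 6 ⇒ r7c6=6.
Step 44. [r3c7∈{2}] r3c7 is down to just 2 ⇒ r3c7=2.
Step 45. [r7c7∈{8}] r7c7's peers cover all but 8, so r7c7=8.
Step 46. [r4c5∈{1}] r4c5 has the single candidate 1 ⇒ r4c5=1.
Step 47. [r8c1∈{2}] r8c1's peers cover all but 2. So r8c1=2.
Step 48. [r8c4∈{7}] only 7 remains possible at r8c4. So r8c4=7.
Step 49. [r3c2∈{9}] r3c2 has the single candidate 9. So r3c2=9.
Step 50. [r9c9∈{5}] only 5 remains possible at r9c9. So r9c9=5.
Step 51. [r5c3∈{9}] r5c3's peers cover all but 9. So r5c3=9.
Step 52. [r7c5∈{9}] nothing but 9 survives at r7c5, so r7c5=9.
Step 53. [r9c7∈{1}] r9c7 has the single candidate 1, so r9c7=1.
Step 54. [r2c6∈{5}] r2c6 is down to just 5, so r2c6=5.

Answer: 7 5 2 9 8 3 6 4 1 / 1 4 8 6 2 5 9 7 3 / 3 9 6 1 4 7 2 5 8 / 8 7 4 3 1 2 5 9 6 / 5 3 9 8 6 4 7 1 2 / 6 2 1 5 7 9 3 8 4 / 4 1 5 2 9 6 8 3 7 / 2 8 3 7 5 1 4 6 9 / 9 6 7 4 3 8 1 2 5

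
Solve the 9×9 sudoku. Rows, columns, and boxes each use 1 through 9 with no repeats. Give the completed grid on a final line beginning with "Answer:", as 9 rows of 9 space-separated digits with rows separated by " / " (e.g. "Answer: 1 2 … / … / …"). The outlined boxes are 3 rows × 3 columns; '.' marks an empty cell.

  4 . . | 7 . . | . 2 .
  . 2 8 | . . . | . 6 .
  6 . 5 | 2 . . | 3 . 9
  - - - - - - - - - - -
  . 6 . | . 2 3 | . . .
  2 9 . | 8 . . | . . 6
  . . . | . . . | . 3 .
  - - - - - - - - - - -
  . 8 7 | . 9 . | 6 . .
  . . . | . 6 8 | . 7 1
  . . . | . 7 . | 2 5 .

Step 1. [r7c8∈{4}] nothing but 4 survives at r7c8, so r7c8=4.
Step 2. [r5c8∈{1}] nothing but 1 survives at r5c8 ⇒ r5c8=1.
Step 3. [r6c4∈{1,4,5,6,9}] r6c4 is the only open cell in col 4 admitting 6 ⇒ r6c4=6.
Step 4. [r6c9∈{2,4,5,7,8}] in row 6, 2 fits only at r6c9, so r6c9=2.
Step 5. [r5c3∈{3,4}] 3 has one home in row 5: r5c3 ⇒ r5c3=3.
Step 6. [r8c7∈{9}] only 9 remains possible at r8c7, so r8c7=9.
Step 7. [r6c6∈{1,4,5,7,9}] 9 has one home in row 6: r6c6, so r6c6=9.
Step 8. [r2c4∈{1,3,4,5,9}] col 4 places 9 nowhere but r2c4 ⇒ r2c4=9.
Step 9. [r3c8∈{8}] only 8 remains possible at r3c8. So r3c8=8.
Step 10. [r1c9∈{5}] r1c9's peers cover all but 5, so r1c9=5.
Step 11. [r1c7∈{1}] only 1 remains possible at r1c7. So r1c7=1.
Step 12. [r1c2∈{3}] r1c2's peers cover all but 3 ⇒ r1c2=3.
Step 13. [r9c3∈{1,4,6,9}] row 9 places 6 nowhere but r9c3 ⇒ r9c3=6.
Step 14. [r3c2∈{1,7}] 7 has one home in row 3: r3c2 ⇒ r3c2=7.
Step 15. [r2c1∈{1}] only 1 remains possible at r2c1 ⇒ r2c1=1.
Step 16. [r9c2∈{1,4}] 1 has one home in box 7: r9c2, so r9c2=1.
Step 17. [r9c6∈{4}] r9c6 is down to just 4 ⇒ r9c6=4.
Step 18. [r4c4∈{1,4,5}] col 4 places 4 nowhere but r4c4 ⇒ r4c4=4.
Step 19. [r9c4∈{3}] r9c4 is down to just 3, so r9c4=3.
Step 20. [r5c5∈{5}] nothing but 5 survives at r5c5. So r5c5=5.
Step 21. [r8c4∈{5}] nothing but 5 survives at r8c4 ⇒ r8c4=5.
Step 22. [r6c2∈{4,5}] 5 has one home in col 2: r6c2, so r6c2=5.
Step 23. [r2c9∈{4,7}] across col 9, 4 lands solely at r2c9 ⇒ r2c9=4.
Step 24. [r4c9∈{7,8}] r4c9 is the only open cell in col 9 admitting 7 ⇒ r4c9=7.
Step 25. [r6c3∈{1,4}] in box 4, 4 fits only at r6c3. So r6c3=4.
Step 26. [r6c7∈{8}] nothing but 8 survives at r6c7. So r6c7=8.
Step 27. [r3c6∈{1}] r3c6 is down to just 1 ⇒ r3c6=1.
Step 28. [r7c9∈{3}] only 3 remains possible at r7c9. So r7c9=3.
Step 29. [r4c8∈{9}] r4c8's peers cover all but 9, so r4c8=9.
Step 30. [r4c7∈{5}] r4c7 is down to just 5 ⇒ r4c7=5.
Step 31. [r4c1∈{8}] only 8 remains possible at r4c1 ⇒ r4c1=8.
Step 32. [r1c5∈{8}] only 8 remains possible at r1c5, so r1c5=8.
Step 33. [r1c3∈{9}] nothing but 9 survives at r1c3 ⇒ r1c3=9.
Step 34. [r7c1∈{5}] r7c1 is down to just 5, so r7c1=5.
Step 35. [r9c9∈{8}] only 8 remains possible at r9c9 ⇒ r9c9=8.
Step 36. [r2c7∈{7}] only 7 remains possible at r2c7, so r2c7=7.
Step 37. [r1c6∈{6}] only 6 remains possible at r1c6 ⇒ r1c6=6.
Step 38. [r3c5∈{4}] nothing but 4 survives at r3c5 ⇒ r3c5=4.
Step 39. [r6c1∈{7}] nothing but 7 survives at r6c1. So r6c1=7.
Step 40. [r5c6∈{7}] nothing but 7 survives at r5c6 ⇒ r5c6=7.
Step 41. [r8c2∈{4}] only 4 remains possible at r8c2. So r8c2=4.
Step 42. [r6c5∈{1}] r6c5 is down to just 1, so r6c5=1.
Step 43. [r7c6∈{2}] only 2 remains possible at r7c6, so r7c6=2.
Step 44. [r7c4∈{1}] nothing but 1 survives at r7c4 ⇒ r7c4=1.
Step 45. [r5c7∈{4}] r5c7 is down to just 4. So r5c7=4.
Step 46. [r9c1∈{9}] r9c1's peers cover all but 9, so r9c1=9.
Step 47. [r4c3∈{1}] only 1 remains possible at r4c3. So r4c3=1.
Step 48. [r2c5∈{3}] only 3 remains possible at r2c5. So r2c5=3.
Step 49. [r2c6∈{5}] only 5 remains possible at r2c6, so r2c6=5.
Step 50. [r8c1∈{3}] r8c1's peers cover all but 3, so r8c1=3.
Step 51. [r8c3∈{2}] r8c3 is down to just 2, so r8c3=2.

Answer: 4 3 9 7 8 6 1 2 5 / 1 2 8 9 3 5 7 6 4 / 6 7 5 2 4 1 3 8 9 / 8 6 1 4 2 3 5 9 7 / 2 9 3 8 5 7 4 1 6 / 7 5 4 6 1 9 8 3 2 / 5 8 7 1 9 2 6 4 3 / 3 4 2 5 6 8 9 7 1 / 9 1 6 3 7 4 2 5 8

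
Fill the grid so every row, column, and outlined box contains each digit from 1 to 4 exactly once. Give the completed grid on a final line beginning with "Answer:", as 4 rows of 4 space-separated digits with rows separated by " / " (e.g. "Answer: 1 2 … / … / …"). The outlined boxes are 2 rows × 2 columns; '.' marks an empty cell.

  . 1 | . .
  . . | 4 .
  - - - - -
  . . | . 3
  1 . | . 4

Step 1. [r1c1∈{2,3,4}] in row 1, 4 fits only at r1c1. So r1c1=4.
Step 2. [r3c1∈{2}] nothing but 2 survives at r3c1. So r3c1=2.
Step 3. [r1c4∈{2}] r1c4 is down to just 2, so r1c4=2.
Step 4. [r4c2∈{3}] only 3 remains possible at r4c2. So r4c2=3.
Step 5. [r4c3∈{2}] r4c3's peers cover all but 2, so r4c3=2.
Step 6. [r1c3∈{3}] nothing but 3 survives at r1c3 ⇒ r1c3=3.
Step 7. [r2c4∈{1}] nothing but 1 survives at r2c4. So r2c4=1.
Step 8. [r2c1∈{3}] only 3 remains possible at r2c1 ⇒ r2c1=3.
Step 9. [r3c2∈{4}] r3c2 has the single candidate 4 ⇒ r3c2=4.
Step 10. [r2c2∈{2}] nothing but 2 survives at r2c2 ⇒ r2c2=2.
Step 11. [r3c3∈{1}] only 1 remains possible at r3c3 ⇒ r3c3=1.

Answer: 4 1 3 2 / 3 2 4 1 / 2 4 1 3 / 1 3 2 4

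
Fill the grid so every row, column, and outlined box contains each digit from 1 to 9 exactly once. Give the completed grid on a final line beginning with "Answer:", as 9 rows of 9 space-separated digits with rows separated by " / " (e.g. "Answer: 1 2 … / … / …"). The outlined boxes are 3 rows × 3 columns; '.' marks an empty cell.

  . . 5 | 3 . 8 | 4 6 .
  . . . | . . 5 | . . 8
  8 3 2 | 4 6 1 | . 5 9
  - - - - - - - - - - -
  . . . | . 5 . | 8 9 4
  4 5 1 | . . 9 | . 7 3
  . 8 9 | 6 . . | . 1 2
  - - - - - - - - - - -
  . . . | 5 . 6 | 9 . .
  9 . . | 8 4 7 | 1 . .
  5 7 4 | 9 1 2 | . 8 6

Step 1. [r2c7∈{2,3,7}] col 7 places 2 nowhere but r2c7, so r2c7=2.
Step 2. [r2c4∈{7}] r2c4's peers cover all but 7 ⇒ r2c4=7.
Step 3. [r4c3∈{3,6,7}] across col 3, 7 lands solely at r4c3 ⇒ r4c3=7.
Step 4. [r7c5∈{3}] r7c5's peers cover all but 3. So r7c5=3.
Step 5. [r1c9∈{1,7}] 1 has one home in col 9: r1c9 ⇒ r1c9=1.
Step 6. [r2c3∈{6}] r2c3 has the single candidate 6. So r2c3=6.
Step 7. [r4c1∈{2,3,6}] col 1 places 6 nowhere but r4c1, so r4c1=6.
Step 8. [r7c1∈{1,2}] col 1 places 2 nowhere but r7c1. So r7c1=2.
Step 9. [r2c5∈{9}] nothing but 9 survives at r2c5, so r2c5=9.
Step 10. [r5c4∈{2}] r5c4's peers cover all but 2, so r5c4=2.
Step 11. [r8c3∈{3}] only 3 remains possible at r8c3 ⇒ r8c3=3.
Step 12. [r7c2∈{1}] r7c2 is down to just 1 ⇒ r7c2=1.
Step 13. [r4c6∈{3}] r4c6's peers cover all but 3 ⇒ r4c6=3.
Step 14. [r8c8∈{2}] nothing but 2 survives at r8c8, so r8c8=2.
Step 15. [r9c7∈{3}] nothing but 3 survives at r9c7 ⇒ r9c7=3.
Step 16. [r2c2∈{4}] r2c2's peers cover all but 4, so r2c2=4.
Step 17. [r5c5∈{8}] nothing but 8 survives at r5c5 ⇒ r5c5=8.
Step 18. [r4c2∈{2}] r4c2 is down to just 2, so r4c2=2.
Step 19. [r2c1∈{1}] r2c1 is down to just 1. So r2c1=1.
Step 20. [r4c4∈{1}] r4c4's peers cover all but 1, so r4c4=1.
Step 21. [r3c7∈{7}] only 7 remains possible at r3c7, so r3c7=7.
Step 22. [r6c1∈{3}] only 3 remains possible at r6c1 ⇒ r6c1=3.
Step 23. [r1c2∈{9}] nothing but 9 survives at r1c2. So r1c2=9.
Step 24. [r1c1∈{7}] nothing but 7 survives at r1c1 ⇒ r1c1=7.
Step 25. [r5c7∈{6}] nothing but 6 survives at r5c7. So r5c7=6.
Step 26. [r6c7∈{5}] nothing but 5 survives at r6c7, so r6c7=5.
Step 27. [r7c9∈{7}] only 7 remains possible at r7c9 ⇒ r7c9=7.
Step 28. [r8c9∈{5}] r8c9's peers cover all but 5 ⇒ r8c9=5.
Step 29. [r7c8∈{4}] r7c8 is down to just 4. So r7c8=4.
Step 30. [r2c8∈{3}] r2c8's peers cover all but 3, so r2c8=3.
Step 31. [r1c5∈{2}] r1c5's peers cover all but 2, so r1c5=2.
Step 32. [r6c6∈{4}] r6c6 has the single candidate 4 ⇒ r6c6=4.
Step 33. [r6c5∈{7}] r6c5 has the single candidate 7, so r6c5=7.
Step 34. [r7c3∈{8}] only 8 remains possible at r7c3, so r7c3=8.
Step 35. [r8c2∈{6}] only 6 remains possible at r8c2. So r8c2=6.

Answer: 7 9 5 3 2 8 4 6 1 / 1 4 6 7 9 5 2 3 8 / 8 3 2 4 6 1 7 5 9 / 6 2 7 1 5 3 8 9 4 / 4 5 1 2 8 9 6 7 3 / 3 8 9 6 7 4 5 1 2 / 2 1 8 5 3 6 9 4 7 / 9 6 3 8 4 7 1 2 5 / 5 7 4 9 1 2 3 8 6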